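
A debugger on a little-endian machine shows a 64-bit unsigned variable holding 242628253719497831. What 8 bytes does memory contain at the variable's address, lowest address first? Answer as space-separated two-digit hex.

242628253719497831 in hexadecimal, padded to 64 bits, is 0x035DFD1C7B6C8C67.
Split into bytes (most-significant first): 03 5D FD 1C 7B 6C 8C 67.
In little-endian order the low byte comes first in memory.
So at ascending addresses the bytes are 67 8C 6C 7B 1C FD 5D 03.

67 8C 6C 7B 1C FD 5D 03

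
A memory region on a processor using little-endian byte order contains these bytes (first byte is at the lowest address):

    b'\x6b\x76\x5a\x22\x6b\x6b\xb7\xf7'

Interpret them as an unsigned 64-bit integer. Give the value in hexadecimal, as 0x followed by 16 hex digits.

In little-endian order the low byte comes first in memory.
Reassemble most-significant byte first: F7 B7 6B 6B 22 5A 76 6B → 0xF7B76B6B225A766B.

0xF7B76B6B225A766B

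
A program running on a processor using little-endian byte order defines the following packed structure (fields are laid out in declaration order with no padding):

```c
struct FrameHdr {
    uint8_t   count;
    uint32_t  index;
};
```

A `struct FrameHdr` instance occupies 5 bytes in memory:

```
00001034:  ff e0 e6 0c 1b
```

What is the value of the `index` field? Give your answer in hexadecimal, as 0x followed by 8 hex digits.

0x1B0CE6E0

`index` follows `count` (1 byte), so it starts at byte offset 1 and occupies 4 bytes.
Bytes at offsets 1..4: E0 E6 0C 1B.
Little-endian: lowest address holds the least-significant byte.
Reassemble most-significant byte first: 1B 0C E6 E0 → 0x1B0CE6E0.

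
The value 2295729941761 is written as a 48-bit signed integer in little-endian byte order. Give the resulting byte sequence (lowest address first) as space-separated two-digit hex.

01 ED 2A 84 16 02

2295729941761 in hexadecimal, padded to 48 bits, is 0x0216842AED01.
Split into bytes (most-significant first): 02 16 84 2A ED 01.
Little-endian stores the least-significant byte at the lowest address.
So at ascending addresses the bytes are 01 ED 2A 84 16 02.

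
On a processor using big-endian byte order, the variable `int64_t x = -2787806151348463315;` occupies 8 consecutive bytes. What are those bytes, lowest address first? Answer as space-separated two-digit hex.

Two's complement of -2787806151348463315 in 64 bits: 2787806151348463315 = 0x26B046EC99C626D3; invert → 0xD94FB9136639D92C; add 1 → 0xD94FB9136639D92D.
Split into bytes (most-significant first): D9 4F B9 13 66 39 D9 2D.
Big-endian stores the most-significant byte at the lowest address.
So the memory order matches the most-significant-first order: D9 4F B9 13 66 39 D9 2D.

D9 4F B9 13 66 39 D9 2D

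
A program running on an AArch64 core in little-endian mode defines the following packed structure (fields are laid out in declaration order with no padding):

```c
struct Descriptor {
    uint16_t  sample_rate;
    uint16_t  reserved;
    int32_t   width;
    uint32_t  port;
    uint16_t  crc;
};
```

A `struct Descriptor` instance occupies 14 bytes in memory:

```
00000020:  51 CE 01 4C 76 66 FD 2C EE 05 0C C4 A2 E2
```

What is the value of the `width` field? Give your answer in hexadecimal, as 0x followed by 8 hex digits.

0x2CFD6676

`width` follows `sample_rate` (2 B), `reserved` (2 B), so it starts at offset 2 + 2 = 4 and occupies 4 bytes.
Bytes at offsets 4..7: 76 66 FD 2C.
Little-endian: lowest address holds the least-significant byte.
Reassemble most-significant byte first: 2C FD 66 76 → 0x2CFD6676.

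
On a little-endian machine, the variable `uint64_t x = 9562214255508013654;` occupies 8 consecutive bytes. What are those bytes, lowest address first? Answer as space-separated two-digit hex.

56 42 BB DD 33 CF B3 84

9562214255508013654 in hexadecimal, padded to 64 bits, is 0x84B3CF33DDBB4256.
Split into bytes (most-significant first): 84 B3 CF 33 DD BB 42 56.
Little-endian: lowest address holds the least-significant byte.
So at ascending addresses the bytes are 56 42 BB DD 33 CF B3 84.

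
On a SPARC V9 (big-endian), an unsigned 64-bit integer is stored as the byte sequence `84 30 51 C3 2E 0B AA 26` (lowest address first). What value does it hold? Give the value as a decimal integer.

9525203110621588006

Big-endian: lowest address holds the most-significant byte.
The bytes are already most-significant first: 0x843051C32E0BAA26.
0x843051C32E0BAA26 = 9525203110621588006.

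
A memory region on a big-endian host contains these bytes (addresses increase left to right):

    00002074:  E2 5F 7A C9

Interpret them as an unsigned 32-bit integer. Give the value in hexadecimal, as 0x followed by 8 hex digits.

0xE25F7AC9

Big-endian stores the most-significant byte at the lowest address.
The bytes are already most-significant first: 0xE25F7AC9.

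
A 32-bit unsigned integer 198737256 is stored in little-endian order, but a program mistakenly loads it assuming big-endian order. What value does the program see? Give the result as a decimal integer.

1753077771

198737256 in 32-bit hexadecimal is 0x0BD87D68.
Stored little-endian, the bytes at ascending addresses are 68 7D D8 0B.
Read back as big-endian, the last byte is least significant, giving 0x687DD80B.
0x687DD80B = 1753077771.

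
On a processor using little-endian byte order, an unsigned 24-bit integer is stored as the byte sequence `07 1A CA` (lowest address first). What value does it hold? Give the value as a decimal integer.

13244935

Little-endian stores the least-significant byte at the lowest address.
Reassemble most-significant byte first: CA 1A 07 → 0xCA1A07.
0xCA1A07 = 13244935.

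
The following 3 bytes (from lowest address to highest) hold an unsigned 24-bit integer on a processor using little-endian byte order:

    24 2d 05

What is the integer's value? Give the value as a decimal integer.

339236

Little-endian stores the least-significant byte at the lowest address.
Reassemble most-significant byte first: 05 2D 24 → 0x052D24.
0x052D24 = 339236.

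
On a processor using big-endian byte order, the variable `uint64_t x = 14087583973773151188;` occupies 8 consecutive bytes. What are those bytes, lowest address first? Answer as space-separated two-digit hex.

C3 81 26 FC 24 3C 0B D4

14087583973773151188 in hexadecimal, padded to 64 bits, is 0xC38126FC243C0BD4.
Split into bytes (most-significant first): C3 81 26 FC 24 3C 0B D4.
Big-endian: lowest address holds the most-significant byte.
So the memory order matches the most-significant-first order: C3 81 26 FC 24 3C 0B D4.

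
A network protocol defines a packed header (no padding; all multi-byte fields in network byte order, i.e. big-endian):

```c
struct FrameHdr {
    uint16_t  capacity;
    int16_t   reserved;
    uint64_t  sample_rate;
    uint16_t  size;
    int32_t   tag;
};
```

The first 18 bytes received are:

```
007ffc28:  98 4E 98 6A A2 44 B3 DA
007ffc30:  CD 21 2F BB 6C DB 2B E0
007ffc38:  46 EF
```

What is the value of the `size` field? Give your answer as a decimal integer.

`size` follows `capacity` (2 B), `reserved` (2 B), `sample_rate` (8 B), so it starts at offset 2 + 2 + 8 = 12 and occupies 2 bytes.
Bytes at offsets 12..13: 6C DB.
Big-endian stores the most-significant byte at the lowest address.
The bytes are already most-significant first: 0x6CDB.
0x6CDB = 27867.

27867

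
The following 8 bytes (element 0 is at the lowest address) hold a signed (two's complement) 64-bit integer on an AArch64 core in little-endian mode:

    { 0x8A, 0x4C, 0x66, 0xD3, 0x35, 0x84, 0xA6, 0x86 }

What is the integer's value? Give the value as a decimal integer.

In little-endian order the low byte comes first in memory.
Reassemble most-significant byte first: 86 A6 84 35 D3 66 4C 8A → 0x86A68435D3664C8A.
Top bit is set, so as a signed 64-bit value this is 0x86A68435D3664C8A − 2^64 = -8744156259778409334.

-8744156259778409334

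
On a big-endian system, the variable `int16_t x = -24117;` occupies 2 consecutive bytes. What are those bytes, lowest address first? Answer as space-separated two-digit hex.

Two's complement of -24117 in 16 bits: 24117 = 0x5E35; invert → 0xA1CA; add 1 → 0xA1CB.
Split into bytes (most-significant first): A1 CB.
Big-endian: lowest address holds the most-significant byte.
So the memory order matches the most-significant-first order: A1 CB.

A1 CB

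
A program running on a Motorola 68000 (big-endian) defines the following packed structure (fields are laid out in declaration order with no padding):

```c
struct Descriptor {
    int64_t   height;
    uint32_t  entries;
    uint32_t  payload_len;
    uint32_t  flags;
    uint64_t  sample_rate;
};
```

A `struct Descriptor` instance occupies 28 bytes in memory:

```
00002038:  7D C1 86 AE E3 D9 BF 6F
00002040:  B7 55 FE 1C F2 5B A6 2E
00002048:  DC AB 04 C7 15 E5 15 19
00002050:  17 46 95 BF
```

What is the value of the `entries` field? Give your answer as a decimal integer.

`entries` follows `height` (8 bytes), so it starts at byte offset 8 and occupies 4 bytes.
Bytes at offsets 8..11: B7 55 FE 1C.
In big-endian order the high byte comes first in memory.
The bytes are already most-significant first: 0xB755FE1C.
0xB755FE1C = 3075866140.

3075866140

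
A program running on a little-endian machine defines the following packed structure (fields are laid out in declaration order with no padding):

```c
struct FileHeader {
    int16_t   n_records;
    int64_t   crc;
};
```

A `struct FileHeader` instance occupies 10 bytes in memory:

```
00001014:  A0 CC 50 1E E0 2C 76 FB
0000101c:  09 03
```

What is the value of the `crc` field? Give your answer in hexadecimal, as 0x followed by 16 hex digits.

`crc` follows `n_records` (2 bytes), so it starts at byte offset 2 and occupies 8 bytes.
Bytes at offsets 2..9: 50 1E E0 2C 76 FB 09 03.
Little-endian: lowest address holds the least-significant byte.
Reassemble most-significant byte first: 03 09 FB 76 2C E0 1E 50 → 0x0309FB762CE01E50.

0x0309FB762CE01E50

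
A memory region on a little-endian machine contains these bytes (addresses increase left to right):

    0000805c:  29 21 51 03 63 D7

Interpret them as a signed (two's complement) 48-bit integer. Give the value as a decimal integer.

In little-endian order the low byte comes first in memory.
Reassemble most-significant byte first: D7 63 03 51 21 29 → 0xD76303512129.
Top bit is set, so as a signed 48-bit value this is 0xD76303512129 − 2^48 = -44654719327959.

-44654719327959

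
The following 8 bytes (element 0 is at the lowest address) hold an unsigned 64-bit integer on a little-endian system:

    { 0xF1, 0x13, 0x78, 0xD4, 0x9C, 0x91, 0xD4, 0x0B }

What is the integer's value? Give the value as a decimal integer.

Little-endian: lowest address holds the least-significant byte.
Reassemble most-significant byte first: 0B D4 91 9C D4 78 13 F1 → 0x0BD4919CD47813F1.
0x0BD4919CD47813F1 = 852466332245431281.

852466332245431281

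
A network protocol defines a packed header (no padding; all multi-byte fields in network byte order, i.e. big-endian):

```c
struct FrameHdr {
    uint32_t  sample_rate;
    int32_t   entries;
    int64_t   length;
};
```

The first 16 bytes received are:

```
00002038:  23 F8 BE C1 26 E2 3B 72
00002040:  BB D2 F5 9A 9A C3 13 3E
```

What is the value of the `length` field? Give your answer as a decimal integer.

-4912594199137545410

`length` follows `sample_rate` (4 B), `entries` (4 B), so it starts at offset 4 + 4 = 8 and occupies 8 bytes.
Bytes at offsets 8..15: BB D2 F5 9A 9A C3 13 3E.
Big-endian: lowest address holds the most-significant byte.
The bytes are already most-significant first: 0xBBD2F59A9AC3133E.
Top bit is set, so as a signed 64-bit value this is 0xBBD2F59A9AC3133E − 2^64 = -4912594199137545410.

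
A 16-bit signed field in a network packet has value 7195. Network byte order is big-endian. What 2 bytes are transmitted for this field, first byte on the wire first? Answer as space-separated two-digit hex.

1C 1B

7195 in hexadecimal, padded to 16 bits, is 0x1C1B.
Split into bytes (most-significant first): 1C 1B.
In big-endian order the high byte comes first in memory.
So the memory order matches the most-significant-first order: 1C 1B.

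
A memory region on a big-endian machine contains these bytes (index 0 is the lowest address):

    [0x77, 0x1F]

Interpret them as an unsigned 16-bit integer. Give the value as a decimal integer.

30495

Big-endian: lowest address holds the most-significant byte.
The bytes are already most-significant first: 0x771F.
0x771F = 30495.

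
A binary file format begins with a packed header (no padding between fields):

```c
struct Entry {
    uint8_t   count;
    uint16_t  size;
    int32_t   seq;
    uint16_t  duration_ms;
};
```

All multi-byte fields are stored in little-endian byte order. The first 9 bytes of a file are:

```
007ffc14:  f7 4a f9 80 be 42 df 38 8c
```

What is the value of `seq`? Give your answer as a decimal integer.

`seq` follows `count` (1 B), `size` (2 B), so it starts at offset 1 + 2 = 3 and occupies 4 bytes.
Bytes at offsets 3..6: 80 BE 42 DF.
In little-endian order the low byte comes first in memory.
Reassemble most-significant byte first: DF 42 BE 80 → 0xDF42BE80.
Top bit is set, so as a signed 32-bit value this is 0xDF42BE80 − 2^32 = -549273984.

-549273984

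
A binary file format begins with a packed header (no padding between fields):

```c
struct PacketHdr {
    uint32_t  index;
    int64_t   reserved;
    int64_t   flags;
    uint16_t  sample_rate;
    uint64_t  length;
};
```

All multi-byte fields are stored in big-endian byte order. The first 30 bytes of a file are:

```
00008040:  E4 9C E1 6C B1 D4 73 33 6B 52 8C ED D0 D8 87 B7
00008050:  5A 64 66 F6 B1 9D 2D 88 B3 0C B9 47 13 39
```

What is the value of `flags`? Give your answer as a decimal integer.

`flags` follows `index` (4 B), `reserved` (8 B), so it starts at offset 4 + 8 = 12 and occupies 8 bytes.
Bytes at offsets 12..19: D0 D8 87 B7 5A 64 66 F6.
Big-endian: lowest address holds the most-significant byte.
The bytes are already most-significant first: 0xD0D887B75A6466F6.
Top bit is set, so as a signed 64-bit value this is 0xD0D887B75A6466F6 − 2^64 = -3397816697285744906.

-3397816697285744906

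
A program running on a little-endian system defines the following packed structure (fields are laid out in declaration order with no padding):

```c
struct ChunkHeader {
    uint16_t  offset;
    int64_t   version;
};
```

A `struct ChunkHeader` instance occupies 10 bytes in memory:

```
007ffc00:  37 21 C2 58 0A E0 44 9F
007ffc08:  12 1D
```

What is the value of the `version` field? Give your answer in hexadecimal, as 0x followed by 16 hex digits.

0x1D129F44E00A58C2

`version` follows `offset` (2 bytes), so it starts at byte offset 2 and occupies 8 bytes.
Bytes at offsets 2..9: C2 58 0A E0 44 9F 12 1D.
Little-endian: lowest address holds the least-significant byte.
Reassemble most-significant byte first: 1D 12 9F 44 E0 0A 58 C2 → 0x1D129F44E00A58C2.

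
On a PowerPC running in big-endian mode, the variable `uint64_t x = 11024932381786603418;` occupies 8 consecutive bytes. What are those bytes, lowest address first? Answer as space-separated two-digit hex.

11024932381786603418 in hexadecimal, padded to 64 bits, is 0x99006D96B1177F9A.
Split into bytes (most-significant first): 99 00 6D 96 B1 17 7F 9A.
Big-endian stores the most-significant byte at the lowest address.
So the memory order matches the most-significant-first order: 99 00 6D 96 B1 17 7F 9A.

99 00 6D 96 B1 17 7F 9A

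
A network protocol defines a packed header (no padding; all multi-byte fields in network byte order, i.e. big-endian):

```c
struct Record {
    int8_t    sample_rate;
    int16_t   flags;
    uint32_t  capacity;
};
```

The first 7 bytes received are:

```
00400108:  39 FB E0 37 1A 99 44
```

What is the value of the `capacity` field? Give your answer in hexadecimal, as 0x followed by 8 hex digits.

`capacity` follows `sample_rate` (1 B), `flags` (2 B), so it starts at offset 1 + 2 = 3 and occupies 4 bytes.
Bytes at offsets 3..6: 37 1A 99 44.
Big-endian: lowest address holds the most-significant byte.
The bytes are already most-significant first: 0x371A9944.

0x371A9944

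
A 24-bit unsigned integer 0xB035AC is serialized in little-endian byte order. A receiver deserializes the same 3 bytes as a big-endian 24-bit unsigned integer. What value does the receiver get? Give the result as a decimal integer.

11285936

Stored little-endian, the bytes at ascending addresses are AC 35 B0.
Read back as big-endian, the last byte is least significant, giving 0xAC35B0.
0xAC35B0 = 11285936.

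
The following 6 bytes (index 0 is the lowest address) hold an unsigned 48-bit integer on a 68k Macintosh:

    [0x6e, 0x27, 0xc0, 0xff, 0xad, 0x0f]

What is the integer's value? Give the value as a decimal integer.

Big-endian stores the most-significant byte at the lowest address.
The bytes are already most-significant first: 0x6E27C0FFAD0F.
0x6E27C0FFAD0F = 121117020761359.

121117020761359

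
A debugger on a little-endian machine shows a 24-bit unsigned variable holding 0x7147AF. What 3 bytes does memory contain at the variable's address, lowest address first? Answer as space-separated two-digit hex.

Split into bytes (most-significant first): 71 47 AF.
Little-endian stores the least-significant byte at the lowest address.
So at ascending addresses the bytes are AF 47 71.

AF 47 71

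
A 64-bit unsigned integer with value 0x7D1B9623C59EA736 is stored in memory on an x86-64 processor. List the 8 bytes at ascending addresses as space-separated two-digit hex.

36 A7 9E C5 23 96 1B 7D

Split into bytes (most-significant first): 7D 1B 96 23 C5 9E A7 36.
In little-endian order the low byte comes first in memory.
So at ascending addresses the bytes are 36 A7 9E C5 23 96 1B 7D.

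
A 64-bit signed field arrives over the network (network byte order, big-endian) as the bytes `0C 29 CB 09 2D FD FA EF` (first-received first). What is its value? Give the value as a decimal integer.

In big-endian order the high byte comes first in memory.
The bytes are already most-significant first: 0x0C29CB092DFDFAEF.
0x0C29CB092DFDFAEF = 876454842787035887.

876454842787035887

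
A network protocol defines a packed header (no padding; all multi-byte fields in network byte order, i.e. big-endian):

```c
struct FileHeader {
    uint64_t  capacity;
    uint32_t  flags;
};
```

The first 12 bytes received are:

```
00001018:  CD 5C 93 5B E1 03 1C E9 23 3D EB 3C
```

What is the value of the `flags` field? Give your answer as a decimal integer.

`flags` follows `capacity` (8 bytes), so it starts at byte offset 8 and occupies 4 bytes.
Bytes at offsets 8..11: 23 3D EB 3C.
Big-endian: lowest address holds the most-significant byte.
The bytes are already most-significant first: 0x233DEB3C.
0x233DEB3C = 591260476.

591260476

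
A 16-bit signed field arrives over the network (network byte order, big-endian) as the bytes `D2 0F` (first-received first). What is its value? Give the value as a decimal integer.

-11761

In big-endian order the high byte comes first in memory.
The bytes are already most-significant first: 0xD20F.
Top bit is set, so as a signed 16-bit value this is 0xD20F − 2^16 = -11761.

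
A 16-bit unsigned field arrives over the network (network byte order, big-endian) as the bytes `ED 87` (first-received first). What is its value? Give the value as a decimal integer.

60807

Big-endian: lowest address holds the most-significant byte.
The bytes are already most-significant first: 0xED87.
0xED87 = 60807.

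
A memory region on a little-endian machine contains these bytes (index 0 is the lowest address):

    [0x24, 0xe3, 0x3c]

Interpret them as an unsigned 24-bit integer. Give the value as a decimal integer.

Little-endian: lowest address holds the least-significant byte.
Reassemble most-significant byte first: 3C E3 24 → 0x3CE324.
0x3CE324 = 3990308.

3990308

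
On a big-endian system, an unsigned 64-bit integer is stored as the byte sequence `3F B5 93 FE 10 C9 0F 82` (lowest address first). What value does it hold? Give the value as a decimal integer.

Big-endian: lowest address holds the most-significant byte.
The bytes are already most-significant first: 0x3FB593FE10C90F82.
0x3FB593FE10C90F82 = 4590738114586677122.

4590738114586677122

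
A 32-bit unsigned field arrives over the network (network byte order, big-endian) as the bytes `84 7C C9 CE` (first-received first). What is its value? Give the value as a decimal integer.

In big-endian order the high byte comes first in memory.
The bytes are already most-significant first: 0x847CC9CE.
0x847CC9CE = 2222770638.

2222770638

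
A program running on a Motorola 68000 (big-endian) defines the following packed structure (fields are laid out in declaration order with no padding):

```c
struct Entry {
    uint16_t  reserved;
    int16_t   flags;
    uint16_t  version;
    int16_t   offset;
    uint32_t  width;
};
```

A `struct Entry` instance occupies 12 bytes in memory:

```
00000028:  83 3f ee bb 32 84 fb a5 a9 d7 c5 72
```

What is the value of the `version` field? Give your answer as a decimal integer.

12932

`version` follows `reserved` (2 B), `flags` (2 B), so it starts at offset 2 + 2 = 4 and occupies 2 bytes.
Bytes at offsets 4..5: 32 84.
Big-endian: lowest address holds the most-significant byte.
The bytes are already most-significant first: 0x3284.
0x3284 = 12932.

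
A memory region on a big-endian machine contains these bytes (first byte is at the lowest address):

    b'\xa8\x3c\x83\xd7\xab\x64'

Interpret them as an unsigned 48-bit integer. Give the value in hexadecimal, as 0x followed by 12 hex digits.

Big-endian stores the most-significant byte at the lowest address.
The bytes are already most-significant first: 0xA83C83D7AB64.

0xA83C83D7AB64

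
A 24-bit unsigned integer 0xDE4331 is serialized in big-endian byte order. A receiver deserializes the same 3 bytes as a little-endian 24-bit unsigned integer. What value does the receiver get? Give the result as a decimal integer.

Stored big-endian, the bytes at ascending addresses are DE 43 31.
Read back as little-endian, the first byte is least significant, giving 0x3143DE.
0x3143DE = 3228638.

3228638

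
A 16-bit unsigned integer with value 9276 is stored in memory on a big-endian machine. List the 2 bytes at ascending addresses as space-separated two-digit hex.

9276 in hexadecimal, padded to 16 bits, is 0x243C.
Split into bytes (most-significant first): 24 3C.
Big-endian: lowest address holds the most-significant byte.
So the memory order matches the most-significant-first order: 24 3C.

24 3C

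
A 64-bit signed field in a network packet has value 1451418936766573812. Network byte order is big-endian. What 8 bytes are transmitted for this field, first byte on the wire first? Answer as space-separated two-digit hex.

1451418936766573812 in hexadecimal, padded to 64 bits, is 0x142479D5423F2CF4.
Split into bytes (most-significant first): 14 24 79 D5 42 3F 2C F4.
Big-endian: lowest address holds the most-significant byte.
So the memory order matches the most-significant-first order: 14 24 79 D5 42 3F 2C F4.

14 24 79 D5 42 3F 2C F4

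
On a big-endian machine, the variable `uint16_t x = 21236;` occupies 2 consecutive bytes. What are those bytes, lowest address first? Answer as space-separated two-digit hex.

52 F4

21236 in hexadecimal, padded to 16 bits, is 0x52F4.
Split into bytes (most-significant first): 52 F4.
In big-endian order the high byte comes first in memory.
So the memory order matches the most-significant-first order: 52 F4.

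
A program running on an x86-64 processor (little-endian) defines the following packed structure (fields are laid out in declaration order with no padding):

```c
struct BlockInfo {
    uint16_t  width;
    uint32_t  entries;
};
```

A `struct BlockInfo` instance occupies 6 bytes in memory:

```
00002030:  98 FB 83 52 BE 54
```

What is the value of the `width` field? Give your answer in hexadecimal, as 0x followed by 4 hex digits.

0xFB98

`width` is the first field, at byte offset 0, occupying 2 bytes.
Bytes at offsets 0..1: 98 FB.
Little-endian stores the least-significant byte at the lowest address.
Reassemble most-significant byte first: FB 98 → 0xFB98.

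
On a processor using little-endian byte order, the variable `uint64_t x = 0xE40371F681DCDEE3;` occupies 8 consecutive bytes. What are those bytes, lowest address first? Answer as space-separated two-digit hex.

Split into bytes (most-significant first): E4 03 71 F6 81 DC DE E3.
Little-endian: lowest address holds the least-significant byte.
So at ascending addresses the bytes are E3 DE DC 81 F6 71 03 E4.

E3 DE DC 81 F6 71 03 E4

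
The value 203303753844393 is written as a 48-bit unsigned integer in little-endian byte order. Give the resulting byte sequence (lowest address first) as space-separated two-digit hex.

203303753844393 in hexadecimal, padded to 48 bits, is 0xB8E7580786A9.
Split into bytes (most-significant first): B8 E7 58 07 86 A9.
Little-endian stores the least-significant byte at the lowest address.
So at ascending addresses the bytes are A9 86 07 58 E7 B8.

A9 86 07 58 E7 B8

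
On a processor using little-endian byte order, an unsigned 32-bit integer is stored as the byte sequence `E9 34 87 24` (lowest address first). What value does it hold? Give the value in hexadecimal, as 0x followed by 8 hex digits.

Little-endian: lowest address holds the least-significant byte.
Reassemble most-significant byte first: 24 87 34 E9 → 0x248734E9.

0x248734E9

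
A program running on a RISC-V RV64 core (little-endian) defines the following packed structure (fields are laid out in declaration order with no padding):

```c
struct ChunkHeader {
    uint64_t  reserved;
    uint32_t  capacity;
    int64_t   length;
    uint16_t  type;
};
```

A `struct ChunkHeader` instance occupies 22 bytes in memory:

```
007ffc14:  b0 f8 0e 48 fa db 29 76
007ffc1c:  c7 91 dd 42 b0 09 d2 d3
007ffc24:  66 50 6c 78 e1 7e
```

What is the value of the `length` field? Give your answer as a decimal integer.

`length` follows `reserved` (8 B), `capacity` (4 B), so it starts at offset 8 + 4 = 12 and occupies 8 bytes.
Bytes at offsets 12..19: B0 09 D2 D3 66 50 6C 78.
Little-endian stores the least-significant byte at the lowest address.
Reassemble most-significant byte first: 78 6C 50 66 D3 D2 09 B0 → 0x786C5066D3D209B0.
0x786C5066D3D209B0 = 8677398984606747056.

8677398984606747056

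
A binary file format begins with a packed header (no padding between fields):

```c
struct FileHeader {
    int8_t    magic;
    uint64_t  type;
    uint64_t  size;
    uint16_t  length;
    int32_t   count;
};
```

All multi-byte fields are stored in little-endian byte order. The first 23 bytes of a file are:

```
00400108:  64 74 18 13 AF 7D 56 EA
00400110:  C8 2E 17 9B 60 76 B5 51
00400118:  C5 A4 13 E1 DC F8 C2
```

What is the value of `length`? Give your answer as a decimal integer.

5028

`length` follows `magic` (1 B), `type` (8 B), `size` (8 B), so it starts at offset 1 + 8 + 8 = 17 and occupies 2 bytes.
Bytes at offsets 17..18: A4 13.
In little-endian order the low byte comes first in memory.
Reassemble most-significant byte first: 13 A4 → 0x13A4.
0x13A4 = 5028.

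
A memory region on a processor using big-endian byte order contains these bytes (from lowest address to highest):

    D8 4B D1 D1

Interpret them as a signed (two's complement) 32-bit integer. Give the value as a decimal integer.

Big-endian: lowest address holds the most-significant byte.
The bytes are already most-significant first: 0xD84BD1D1.
Top bit is set, so as a signed 32-bit value this is 0xD84BD1D1 − 2^32 = -666119727.

-666119727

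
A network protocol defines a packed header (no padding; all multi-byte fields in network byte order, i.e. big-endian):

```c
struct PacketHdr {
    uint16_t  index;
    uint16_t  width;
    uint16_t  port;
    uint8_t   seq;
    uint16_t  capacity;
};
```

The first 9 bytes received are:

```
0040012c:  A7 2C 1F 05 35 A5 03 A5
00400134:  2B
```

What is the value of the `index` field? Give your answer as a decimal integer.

42796

`index` is the first field, at byte offset 0, occupying 2 bytes.
Bytes at offsets 0..1: A7 2C.
In big-endian order the high byte comes first in memory.
The bytes are already most-significant first: 0xA72C.
0xA72C = 42796.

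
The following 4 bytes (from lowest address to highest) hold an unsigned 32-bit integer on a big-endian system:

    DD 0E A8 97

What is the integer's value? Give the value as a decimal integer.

Big-endian: lowest address holds the most-significant byte.
The bytes are already most-significant first: 0xDD0EA897.
0xDD0EA897 = 3708725399.

3708725399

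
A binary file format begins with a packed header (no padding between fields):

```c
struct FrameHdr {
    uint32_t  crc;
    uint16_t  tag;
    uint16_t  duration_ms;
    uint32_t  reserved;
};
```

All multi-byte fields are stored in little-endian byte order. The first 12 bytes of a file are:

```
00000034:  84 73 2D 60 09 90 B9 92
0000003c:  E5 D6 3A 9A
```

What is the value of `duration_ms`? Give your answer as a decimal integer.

37561

`duration_ms` follows `crc` (4 B), `tag` (2 B), so it starts at offset 4 + 2 = 6 and occupies 2 bytes.
Bytes at offsets 6..7: B9 92.
In little-endian order the low byte comes first in memory.
Reassemble most-significant byte first: 92 B9 → 0x92B9.
0x92B9 = 37561.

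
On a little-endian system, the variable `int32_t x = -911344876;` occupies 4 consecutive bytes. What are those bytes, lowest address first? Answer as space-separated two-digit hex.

14 FB AD C9

Two's complement of -911344876 in 32 bits: 911344876 = 0x365204EC; invert → 0xC9ADFB13; add 1 → 0xC9ADFB14.
Split into bytes (most-significant first): C9 AD FB 14.
Little-endian stores the least-significant byte at the lowest address.
So at ascending addresses the bytes are 14 FB AD C9.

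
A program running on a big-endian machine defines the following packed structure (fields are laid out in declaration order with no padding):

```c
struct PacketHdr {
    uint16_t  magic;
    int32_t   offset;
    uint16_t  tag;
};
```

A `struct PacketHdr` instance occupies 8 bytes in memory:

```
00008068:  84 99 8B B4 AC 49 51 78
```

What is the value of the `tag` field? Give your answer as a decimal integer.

20856

`tag` follows `magic` (2 B), `offset` (4 B), so it starts at offset 2 + 4 = 6 and occupies 2 bytes.
Bytes at offsets 6..7: 51 78.
In big-endian order the high byte comes first in memory.
The bytes are already most-significant first: 0x5178.
0x5178 = 20856.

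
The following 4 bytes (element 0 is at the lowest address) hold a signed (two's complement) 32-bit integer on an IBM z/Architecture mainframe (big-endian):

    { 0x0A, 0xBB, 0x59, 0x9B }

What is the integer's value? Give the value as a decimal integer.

Big-endian: lowest address holds the most-significant byte.
The bytes are already most-significant first: 0x0ABB599B.
0x0ABB599B = 180050331.

180050331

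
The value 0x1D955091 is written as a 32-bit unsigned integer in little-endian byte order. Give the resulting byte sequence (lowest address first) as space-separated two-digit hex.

91 50 95 1D

Split into bytes (most-significant first): 1D 95 50 91.
Little-endian stores the least-significant byte at the lowest address.
So at ascending addresses the bytes are 91 50 95 1D.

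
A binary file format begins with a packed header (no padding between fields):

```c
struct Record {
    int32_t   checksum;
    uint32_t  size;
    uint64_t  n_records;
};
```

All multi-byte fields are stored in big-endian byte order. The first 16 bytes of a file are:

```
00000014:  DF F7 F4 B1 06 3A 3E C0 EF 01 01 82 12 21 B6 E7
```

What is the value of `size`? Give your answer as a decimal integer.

`size` follows `checksum` (4 bytes), so it starts at byte offset 4 and occupies 4 bytes.
Bytes at offsets 4..7: 06 3A 3E C0.
Big-endian stores the most-significant byte at the lowest address.
The bytes are already most-significant first: 0x063A3EC0.
0x063A3EC0 = 104480448.

104480448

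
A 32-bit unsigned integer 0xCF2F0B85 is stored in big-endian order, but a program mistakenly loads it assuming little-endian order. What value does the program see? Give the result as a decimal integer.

2232102863

Stored big-endian, the bytes at ascending addresses are CF 2F 0B 85.
Read back as little-endian, the first byte is least significant, giving 0x850B2FCF.
0x850B2FCF = 2232102863.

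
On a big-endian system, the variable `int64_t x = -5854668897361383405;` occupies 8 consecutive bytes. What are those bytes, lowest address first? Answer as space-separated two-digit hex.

Two's complement of -5854668897361383405 in 64 bits: 5854668897361383405 = 0x513FF657C0C0CFED; invert → 0xAEC009A83F3F3012; add 1 → 0xAEC009A83F3F3013.
Split into bytes (most-significant first): AE C0 09 A8 3F 3F 30 13.
Big-endian: lowest address holds the most-significant byte.
So the memory order matches the most-significant-first order: AE C0 09 A8 3F 3F 30 13.

AE C0 09 A8 3F 3F 30 13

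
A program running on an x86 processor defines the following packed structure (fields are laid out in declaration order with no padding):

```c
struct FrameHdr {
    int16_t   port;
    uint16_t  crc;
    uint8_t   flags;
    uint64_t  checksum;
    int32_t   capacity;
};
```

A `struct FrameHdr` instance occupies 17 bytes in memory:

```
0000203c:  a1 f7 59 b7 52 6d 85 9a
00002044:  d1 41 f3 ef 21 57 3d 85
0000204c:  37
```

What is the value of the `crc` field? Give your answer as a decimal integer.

46937

`crc` follows `port` (2 bytes), so it starts at byte offset 2 and occupies 2 bytes.
Bytes at offsets 2..3: 59 B7.
Little-endian stores the least-significant byte at the lowest address.
Reassemble most-significant byte first: B7 59 → 0xB759.
0xB759 = 46937.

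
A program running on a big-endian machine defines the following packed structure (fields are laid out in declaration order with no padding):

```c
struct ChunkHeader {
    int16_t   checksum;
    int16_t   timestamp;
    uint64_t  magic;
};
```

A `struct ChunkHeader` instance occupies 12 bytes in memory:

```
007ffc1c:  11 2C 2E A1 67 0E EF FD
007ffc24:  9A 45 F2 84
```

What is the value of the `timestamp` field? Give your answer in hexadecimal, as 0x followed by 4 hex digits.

`timestamp` follows `checksum` (2 bytes), so it starts at byte offset 2 and occupies 2 bytes.
Bytes at offsets 2..3: 2E A1.
In big-endian order the high byte comes first in memory.
The bytes are already most-significant first: 0x2EA1.

0x2EA1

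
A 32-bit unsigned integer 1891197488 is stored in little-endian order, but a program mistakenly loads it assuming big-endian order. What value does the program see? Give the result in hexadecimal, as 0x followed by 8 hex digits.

0x3062B970

1891197488 in 32-bit hexadecimal is 0x70B96230.
Stored little-endian, the bytes at ascending addresses are 30 62 B9 70.
Read back as big-endian, the last byte is least significant, giving 0x3062B970.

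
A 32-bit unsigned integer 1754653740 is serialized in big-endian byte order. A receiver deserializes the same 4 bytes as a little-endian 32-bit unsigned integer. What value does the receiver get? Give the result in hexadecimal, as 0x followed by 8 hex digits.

1754653740 in 32-bit hexadecimal is 0x6895E42C.
Stored big-endian, the bytes at ascending addresses are 68 95 E4 2C.
Read back as little-endian, the first byte is least significant, giving 0x2CE49568.

0x2CE49568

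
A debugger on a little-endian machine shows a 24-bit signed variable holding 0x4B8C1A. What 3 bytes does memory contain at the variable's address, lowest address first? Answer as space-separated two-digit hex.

1A 8C 4B

Split into bytes (most-significant first): 4B 8C 1A.
In little-endian order the low byte comes first in memory.
So at ascending addresses the bytes are 1A 8C 4B.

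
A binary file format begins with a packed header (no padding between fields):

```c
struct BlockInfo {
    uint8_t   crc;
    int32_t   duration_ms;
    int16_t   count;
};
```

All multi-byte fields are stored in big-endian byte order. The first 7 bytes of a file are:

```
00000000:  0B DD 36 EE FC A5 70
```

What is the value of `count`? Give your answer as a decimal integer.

-23184

`count` follows `crc` (1 B), `duration_ms` (4 B), so it starts at offset 1 + 4 = 5 and occupies 2 bytes.
Bytes at offsets 5..6: A5 70.
Big-endian stores the most-significant byte at the lowest address.
The bytes are already most-significant first: 0xA570.
Top bit is set, so as a signed 16-bit value this is 0xA570 − 2^16 = -23184.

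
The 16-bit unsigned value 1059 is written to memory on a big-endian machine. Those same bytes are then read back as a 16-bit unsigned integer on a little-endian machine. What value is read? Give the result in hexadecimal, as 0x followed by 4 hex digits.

0x2304

1059 in 16-bit hexadecimal is 0x0423.
Stored big-endian, the bytes at ascending addresses are 04 23.
Read back as little-endian, the first byte is least significant, giving 0x2304.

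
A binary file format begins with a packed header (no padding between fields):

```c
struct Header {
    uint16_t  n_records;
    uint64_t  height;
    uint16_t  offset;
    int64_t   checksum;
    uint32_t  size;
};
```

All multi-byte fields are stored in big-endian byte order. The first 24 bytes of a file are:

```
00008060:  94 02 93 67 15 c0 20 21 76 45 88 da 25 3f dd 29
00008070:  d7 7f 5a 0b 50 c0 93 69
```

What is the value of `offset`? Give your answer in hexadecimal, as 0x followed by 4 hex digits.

`offset` follows `n_records` (2 B), `height` (8 B), so it starts at offset 2 + 8 = 10 and occupies 2 bytes.
Bytes at offsets 10..11: 88 DA.
Big-endian stores the most-significant byte at the lowest address.
The bytes are already most-significant first: 0x88DA.

0x88DA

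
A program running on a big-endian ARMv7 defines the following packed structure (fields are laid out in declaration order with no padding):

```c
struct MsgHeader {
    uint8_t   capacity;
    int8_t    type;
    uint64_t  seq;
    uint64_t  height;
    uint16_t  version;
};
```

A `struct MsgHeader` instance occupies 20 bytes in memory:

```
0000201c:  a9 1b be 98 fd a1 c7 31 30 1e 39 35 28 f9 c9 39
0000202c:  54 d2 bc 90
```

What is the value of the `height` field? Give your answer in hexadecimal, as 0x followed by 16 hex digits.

`height` follows `capacity` (1 B), `type` (1 B), `seq` (8 B), so it starts at offset 1 + 1 + 8 = 10 and occupies 8 bytes.
Bytes at offsets 10..17: 39 35 28 F9 C9 39 54 D2.
In big-endian order the high byte comes first in memory.
The bytes are already most-significant first: 0x393528F9C93954D2.

0x393528F9C93954D2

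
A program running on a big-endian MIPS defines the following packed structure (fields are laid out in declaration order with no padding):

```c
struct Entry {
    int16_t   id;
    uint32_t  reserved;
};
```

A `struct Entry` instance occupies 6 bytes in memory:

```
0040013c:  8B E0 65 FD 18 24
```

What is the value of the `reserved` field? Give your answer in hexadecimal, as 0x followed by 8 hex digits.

`reserved` follows `id` (2 bytes), so it starts at byte offset 2 and occupies 4 bytes.
Bytes at offsets 2..5: 65 FD 18 24.
Big-endian stores the most-significant byte at the lowest address.
The bytes are already most-significant first: 0x65FD1824.

0x65FD1824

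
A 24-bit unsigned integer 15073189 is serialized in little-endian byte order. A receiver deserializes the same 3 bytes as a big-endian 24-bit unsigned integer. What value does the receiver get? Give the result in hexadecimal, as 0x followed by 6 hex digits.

0xA5FFE5

15073189 in 24-bit hexadecimal is 0xE5FFA5.
Stored little-endian, the bytes at ascending addresses are A5 FF E5.
Read back as big-endian, the last byte is least significant, giving 0xA5FFE5.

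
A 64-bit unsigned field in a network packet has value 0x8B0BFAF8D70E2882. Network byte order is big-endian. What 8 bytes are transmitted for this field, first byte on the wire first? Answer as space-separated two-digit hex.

Split into bytes (most-significant first): 8B 0B FA F8 D7 0E 28 82.
Big-endian stores the most-significant byte at the lowest address.
So the memory order matches the most-significant-first order: 8B 0B FA F8 D7 0E 28 82.

8B 0B FA F8 D7 0E 28 82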